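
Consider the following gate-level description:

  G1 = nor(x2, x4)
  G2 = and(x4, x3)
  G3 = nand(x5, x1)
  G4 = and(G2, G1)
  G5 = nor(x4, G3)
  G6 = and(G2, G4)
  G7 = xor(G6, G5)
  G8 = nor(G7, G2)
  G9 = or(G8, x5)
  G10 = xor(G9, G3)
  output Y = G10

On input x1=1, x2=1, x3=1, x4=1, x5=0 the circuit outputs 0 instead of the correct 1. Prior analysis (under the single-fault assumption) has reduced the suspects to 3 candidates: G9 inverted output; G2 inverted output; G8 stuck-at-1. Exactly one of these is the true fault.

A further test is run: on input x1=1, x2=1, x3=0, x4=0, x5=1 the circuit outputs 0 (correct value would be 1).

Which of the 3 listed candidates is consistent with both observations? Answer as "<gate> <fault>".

Evaluate each candidate on input x1=1, x2=1, x3=0, x4=0, x5=1:
  G9 inverted output: G1=0, G2=0, G3=0, G4=0, G5=1, G6=0, G7=1, G8=0, G9=0 [inverted output], G10=0 → 0 — matches
  G2 inverted output: G1=0, G2=1 [inverted output], G3=0, G4=0, G5=1, G6=0, G7=1, G8=0, G9=1, G10=1 → 1 — eliminated
  G8 stuck-at-1: G1=0, G2=0, G3=0, G4=0, G5=1, G6=0, G7=1, G8=1 [stuck-at-1], G9=1, G10=1 → 1 — eliminated
Only G9 inverted output reproduces the observed 0.

G9 inverted output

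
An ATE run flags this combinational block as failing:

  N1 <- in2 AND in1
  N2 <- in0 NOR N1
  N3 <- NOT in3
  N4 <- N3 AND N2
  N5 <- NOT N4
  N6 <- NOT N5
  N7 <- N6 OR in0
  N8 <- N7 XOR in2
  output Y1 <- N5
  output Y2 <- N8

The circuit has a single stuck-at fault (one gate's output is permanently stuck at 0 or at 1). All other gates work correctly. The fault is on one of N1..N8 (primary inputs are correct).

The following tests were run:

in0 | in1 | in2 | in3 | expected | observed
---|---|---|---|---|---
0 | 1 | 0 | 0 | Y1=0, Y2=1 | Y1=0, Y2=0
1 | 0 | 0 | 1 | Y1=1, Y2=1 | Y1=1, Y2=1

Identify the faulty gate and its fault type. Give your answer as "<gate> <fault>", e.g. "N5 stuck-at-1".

Fault-free values for test 1 (in0=0, in1=1, in2=0, in3=0): N1=0, N2=1, N3=1, N4=1, N5=0, N6=1, N7=1, N8=1, giving Y1=0, Y2=1. Observed Y1=0, Y2=0.
Test 1: faults giving observed Y1=0, Y2=0 are {N6 stuck-at-0, N7 stuck-at-0, N8 stuck-at-0}.
Test 2 (in0=1, in1=0, in2=0, in3=1): fault-free N1=0, N2=0, N3=0, N4=0, N5=1, N6=0, N7=1, N8=1 → Y1=1, Y2=1; observed Y1=1, Y2=1. Eliminates N7 stuck-at-0, N8 stuck-at-0.
Only N6 stuck-at-0 is consistent with every test.

N6 stuck-at-0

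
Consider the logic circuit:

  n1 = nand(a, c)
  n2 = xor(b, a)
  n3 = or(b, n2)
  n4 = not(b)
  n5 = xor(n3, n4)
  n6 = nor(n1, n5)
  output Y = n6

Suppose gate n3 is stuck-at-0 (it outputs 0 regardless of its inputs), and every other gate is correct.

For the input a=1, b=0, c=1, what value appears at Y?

Propagate with n3 forced: n1=0, n2=1, n3=0 [stuck-at-0], n4=1, n5=1, n6=0.
So Y = 0. (Without the fault it would be 1.)

0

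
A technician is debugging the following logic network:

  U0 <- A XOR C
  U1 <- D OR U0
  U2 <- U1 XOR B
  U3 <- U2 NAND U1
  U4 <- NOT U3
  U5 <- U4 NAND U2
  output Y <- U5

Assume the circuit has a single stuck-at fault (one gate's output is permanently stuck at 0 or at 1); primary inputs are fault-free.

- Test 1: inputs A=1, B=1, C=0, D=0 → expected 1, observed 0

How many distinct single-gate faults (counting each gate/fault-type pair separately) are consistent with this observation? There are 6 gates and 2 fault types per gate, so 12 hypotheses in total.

2

Fault-free: U0=1, U1=1, U2=0, U3=1, U4=0, U5=1 → 1. Observed 0.
  U0 stuck-at-0: output 1 ✗
  U0 stuck-at-1: output 1 ✗
  U1 stuck-at-0: output 1 ✗
  U1 stuck-at-1: output 1 ✗
  U2 stuck-at-0: output 1 ✗
  U2 stuck-at-1: output 0 ✓
  U3 stuck-at-0: output 1 ✗
  U3 stuck-at-1: output 1 ✗
  U4 stuck-at-0: output 1 ✗
  U4 stuck-at-1: output 1 ✗
  U5 stuck-at-0: output 0 ✓
  U5 stuck-at-1: output 1 ✗
Consistent faults: {U2 stuck-at-1, U5 stuck-at-0} — 2 in all.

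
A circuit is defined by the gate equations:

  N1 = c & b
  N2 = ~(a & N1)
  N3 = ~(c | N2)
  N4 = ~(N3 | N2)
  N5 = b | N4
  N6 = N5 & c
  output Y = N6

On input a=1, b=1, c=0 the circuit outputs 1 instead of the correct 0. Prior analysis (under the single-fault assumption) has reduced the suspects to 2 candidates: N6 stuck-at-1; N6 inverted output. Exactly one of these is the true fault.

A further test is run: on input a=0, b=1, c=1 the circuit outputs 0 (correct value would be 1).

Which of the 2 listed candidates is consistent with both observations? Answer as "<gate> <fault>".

Evaluate each candidate on input a=0, b=1, c=1:
  N6 stuck-at-1: N1=1, N2=1, N3=0, N4=0, N5=1, N6=1 [stuck-at-1] → 1 — eliminated
  N6 inverted output: N1=1, N2=1, N3=0, N4=0, N5=1, N6=0 [inverted output] → 0 — matches
Only N6 inverted output reproduces the observed 0.

N6 inverted output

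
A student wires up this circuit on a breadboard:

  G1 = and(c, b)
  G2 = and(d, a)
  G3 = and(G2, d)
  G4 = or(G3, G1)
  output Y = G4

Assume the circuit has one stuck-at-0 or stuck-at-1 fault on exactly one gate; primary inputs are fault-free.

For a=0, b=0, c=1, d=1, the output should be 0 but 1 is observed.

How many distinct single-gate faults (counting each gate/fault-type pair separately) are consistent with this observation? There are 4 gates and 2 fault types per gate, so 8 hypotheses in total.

Fault-free: G1=0, G2=0, G3=0, G4=0 → 0. Observed 1.
  G1 stuck-at-0: output 0 ✗
  G1 stuck-at-1: output 1 ✓
  G2 stuck-at-0: output 0 ✗
  G2 stuck-at-1: output 1 ✓
  G3 stuck-at-0: output 0 ✗
  G3 stuck-at-1: output 1 ✓
  G4 stuck-at-0: output 0 ✗
  G4 stuck-at-1: output 1 ✓
Consistent faults: {G1 stuck-at-1, G2 stuck-at-1, G3 stuck-at-1, G4 stuck-at-1} — 4 in all.

4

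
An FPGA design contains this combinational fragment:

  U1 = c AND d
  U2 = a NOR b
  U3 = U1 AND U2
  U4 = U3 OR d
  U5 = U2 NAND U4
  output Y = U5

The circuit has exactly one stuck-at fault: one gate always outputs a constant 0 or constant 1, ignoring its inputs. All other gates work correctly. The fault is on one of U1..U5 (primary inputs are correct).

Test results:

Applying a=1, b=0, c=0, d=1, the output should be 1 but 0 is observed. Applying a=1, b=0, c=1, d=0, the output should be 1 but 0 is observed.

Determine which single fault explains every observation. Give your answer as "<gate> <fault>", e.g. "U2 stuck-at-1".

Fault-free values for test 1 (a=1, b=0, c=0, d=1): U1=0, U2=0, U3=0, U4=1, U5=1, giving Y=1. Observed 0.
Test 1: faults giving observed 0 are {U2 stuck-at-1, U5 stuck-at-0}.
Test 2 (a=1, b=0, c=1, d=0): fault-free U1=0, U2=0, U3=0, U4=0, U5=1 → 1; observed 0. Eliminates U2 stuck-at-1.
Only U5 stuck-at-0 is consistent with every test.

U5 stuck-at-0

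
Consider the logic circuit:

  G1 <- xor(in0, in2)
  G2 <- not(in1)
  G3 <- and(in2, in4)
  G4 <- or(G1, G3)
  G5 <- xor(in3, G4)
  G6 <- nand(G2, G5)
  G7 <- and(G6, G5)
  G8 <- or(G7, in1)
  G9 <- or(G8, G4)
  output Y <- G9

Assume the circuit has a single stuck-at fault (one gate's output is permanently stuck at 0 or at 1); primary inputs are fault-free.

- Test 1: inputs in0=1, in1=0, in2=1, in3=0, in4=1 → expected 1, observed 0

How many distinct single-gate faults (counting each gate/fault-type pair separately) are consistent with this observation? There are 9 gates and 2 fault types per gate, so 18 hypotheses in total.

Fault-free: G1=0, G2=1, G3=1, G4=1, G5=1, G6=0, G7=0, G8=0, G9=1 → 1. Observed 0.
  G1: none of the 2 fault types match ✗
  G2: none of the 2 fault types match ✗
  G3: stuck-at-0 ✓; others ✗
  G4: stuck-at-0 ✓; others ✗
  G5: none of the 2 fault types match ✗
  G6: none of the 2 fault types match ✗
  G7: none of the 2 fault types match ✗
  G8: none of the 2 fault types match ✗
  G9: stuck-at-0 ✓; others ✗
Consistent faults: {G3 stuck-at-0, G4 stuck-at-0, G9 stuck-at-0} — 3 in all.

3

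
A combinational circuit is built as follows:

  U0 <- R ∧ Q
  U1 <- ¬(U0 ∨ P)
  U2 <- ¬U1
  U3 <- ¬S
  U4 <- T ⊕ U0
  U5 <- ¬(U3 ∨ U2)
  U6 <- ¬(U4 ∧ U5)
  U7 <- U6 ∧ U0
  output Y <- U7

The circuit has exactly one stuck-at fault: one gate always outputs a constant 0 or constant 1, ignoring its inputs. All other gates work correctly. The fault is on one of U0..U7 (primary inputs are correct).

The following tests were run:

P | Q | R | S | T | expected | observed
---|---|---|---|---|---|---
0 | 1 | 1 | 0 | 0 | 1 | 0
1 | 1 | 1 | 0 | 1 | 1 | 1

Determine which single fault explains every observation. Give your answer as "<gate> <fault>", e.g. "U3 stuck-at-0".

U5 stuck-at-1

Fault-free values for test 1 (P=0, Q=1, R=1, S=0, T=0): U0=1, U1=0, U2=1, U3=1, U4=1, U5=0, U6=1, U7=1, giving Y=1. Observed 0.
Test 1: faults giving observed 0 are {U0 stuck-at-0, U5 stuck-at-1, U6 stuck-at-0, U7 stuck-at-0}.
Test 2 (P=1, Q=1, R=1, S=0, T=1): fault-free U0=1, U1=0, U2=1, U3=1, U4=0, U5=0, U6=1, U7=1 → 1; observed 1. Eliminates U0 stuck-at-0, U6 stuck-at-0, U7 stuck-at-0.
Only U5 stuck-at-1 is consistent with every test.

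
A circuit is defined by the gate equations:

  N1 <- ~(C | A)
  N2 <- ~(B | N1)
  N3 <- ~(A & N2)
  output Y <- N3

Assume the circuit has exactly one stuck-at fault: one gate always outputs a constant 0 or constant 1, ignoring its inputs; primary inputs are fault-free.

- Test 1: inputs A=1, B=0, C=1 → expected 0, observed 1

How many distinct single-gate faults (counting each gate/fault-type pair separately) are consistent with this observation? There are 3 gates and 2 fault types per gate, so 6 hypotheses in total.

Fault-free: N1=0, N2=1, N3=0 → 0. Observed 1.
  N1 stuck-at-0: output 0 ✗
  N1 stuck-at-1: output 1 ✓
  N2 stuck-at-0: output 1 ✓
  N2 stuck-at-1: output 0 ✗
  N3 stuck-at-0: output 0 ✗
  N3 stuck-at-1: output 1 ✓
Consistent faults: {N1 stuck-at-1, N2 stuck-at-0, N3 stuck-at-1} — 3 in all.

3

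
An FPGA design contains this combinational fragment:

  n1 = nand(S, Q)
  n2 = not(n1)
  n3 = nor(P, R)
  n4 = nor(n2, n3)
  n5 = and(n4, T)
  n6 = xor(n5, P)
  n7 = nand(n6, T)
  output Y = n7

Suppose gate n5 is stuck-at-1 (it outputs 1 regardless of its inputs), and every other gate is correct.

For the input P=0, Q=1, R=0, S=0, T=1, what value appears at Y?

Propagate with n5 forced: n1=1, n2=0, n3=1, n4=0, n5=1 [stuck-at-1], n6=1, n7=0.
So Y = 0. (Without the fault it would be 1.)

0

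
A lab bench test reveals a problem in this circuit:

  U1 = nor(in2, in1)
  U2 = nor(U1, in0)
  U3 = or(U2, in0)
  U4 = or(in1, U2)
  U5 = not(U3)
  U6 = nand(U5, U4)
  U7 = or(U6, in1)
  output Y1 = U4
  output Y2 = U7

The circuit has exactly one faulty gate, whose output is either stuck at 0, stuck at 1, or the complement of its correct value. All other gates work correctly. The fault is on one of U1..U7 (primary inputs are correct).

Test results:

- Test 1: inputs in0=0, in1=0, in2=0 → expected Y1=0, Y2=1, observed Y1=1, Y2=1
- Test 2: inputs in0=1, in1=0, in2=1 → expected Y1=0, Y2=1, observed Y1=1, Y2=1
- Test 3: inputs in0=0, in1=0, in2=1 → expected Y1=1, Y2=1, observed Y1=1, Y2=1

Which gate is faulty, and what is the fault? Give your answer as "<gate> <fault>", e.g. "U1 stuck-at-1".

Fault-free values for test 1 (in0=0, in1=0, in2=0): U1=1, U2=0, U3=0, U4=0, U5=1, U6=1, U7=1, giving Y1=0, Y2=1. Observed Y1=1, Y2=1.
Test 1: faults giving observed Y1=1, Y2=1 are {U1 stuck-at-0, U1 inverted output, U2 stuck-at-1, U2 inverted output}.
Test 2 (in0=1, in1=0, in2=1): fault-free U1=0, U2=0, U3=1, U4=0, U5=0, U6=1, U7=1 → Y1=0, Y2=1; observed Y1=1, Y2=1. Eliminates U1 stuck-at-0, U1 inverted output.
Test 3 (in0=0, in1=0, in2=1): fault-free U1=0, U2=1, U3=1, U4=1, U5=0, U6=1, U7=1 → Y1=1, Y2=1; observed Y1=1, Y2=1. Eliminates U2 inverted output.
Only U2 stuck-at-1 is consistent with every test.

U2 stuck-at-1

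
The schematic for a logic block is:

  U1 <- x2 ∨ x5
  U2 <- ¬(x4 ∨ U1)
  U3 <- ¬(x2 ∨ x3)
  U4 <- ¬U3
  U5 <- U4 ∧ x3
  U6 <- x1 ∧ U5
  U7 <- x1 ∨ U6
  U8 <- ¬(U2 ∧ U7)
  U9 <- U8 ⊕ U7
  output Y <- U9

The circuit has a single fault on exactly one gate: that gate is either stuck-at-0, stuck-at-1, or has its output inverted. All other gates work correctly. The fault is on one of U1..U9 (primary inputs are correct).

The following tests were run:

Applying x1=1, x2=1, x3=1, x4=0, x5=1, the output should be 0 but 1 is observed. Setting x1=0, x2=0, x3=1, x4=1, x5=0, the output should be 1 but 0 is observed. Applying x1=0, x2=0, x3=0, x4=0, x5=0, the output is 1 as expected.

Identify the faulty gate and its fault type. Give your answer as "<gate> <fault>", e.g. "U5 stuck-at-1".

Fault-free values for test 1 (x1=1, x2=1, x3=1, x4=0, x5=1): U1=1, U2=0, U3=0, U4=1, U5=1, U6=1, U7=1, U8=1, U9=0, giving Y=0. Observed 1.
Test 1: faults giving observed 1 are {U1 stuck-at-0, U1 inverted output, U2 stuck-at-1, U2 inverted output, U7 stuck-at-0, U7 inverted output, U8 stuck-at-0, U8 inverted output, U9 stuck-at-1, U9 inverted output}.
Test 2 (x1=0, x2=0, x3=1, x4=1, x5=0): fault-free U1=0, U2=0, U3=0, U4=1, U5=1, U6=0, U7=0, U8=1, U9=1 → 1; observed 0. Eliminates U1 stuck-at-0, U1 inverted output, U2 stuck-at-1, U2 inverted output, U7 stuck-at-0, U9 stuck-at-1.
Test 3 (x1=0, x2=0, x3=0, x4=0, x5=0): fault-free U1=0, U2=1, U3=1, U4=0, U5=0, U6=0, U7=0, U8=1, U9=1 → 1; observed 1. Eliminates U8 stuck-at-0, U8 inverted output, U9 inverted output.
Only U7 inverted output is consistent with every test.

U7 inverted output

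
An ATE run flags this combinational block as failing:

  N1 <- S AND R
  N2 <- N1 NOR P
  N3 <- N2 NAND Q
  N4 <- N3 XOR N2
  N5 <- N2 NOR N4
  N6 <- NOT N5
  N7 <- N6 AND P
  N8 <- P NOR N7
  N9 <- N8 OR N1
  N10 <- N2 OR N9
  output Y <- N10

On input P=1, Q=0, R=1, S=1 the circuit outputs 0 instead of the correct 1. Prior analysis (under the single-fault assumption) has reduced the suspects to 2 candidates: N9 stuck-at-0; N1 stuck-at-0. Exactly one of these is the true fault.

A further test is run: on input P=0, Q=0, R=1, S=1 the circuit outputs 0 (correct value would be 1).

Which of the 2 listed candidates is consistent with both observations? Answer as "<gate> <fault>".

N9 stuck-at-0

Evaluate each candidate on input P=0, Q=0, R=1, S=1:
  N9 stuck-at-0: N1=1, N2=0, N3=1, N4=1, N5=0, N6=1, N7=0, N8=1, N9=0 [stuck-at-0], N10=0 → 0 — matches
  N1 stuck-at-0: N1=0 [stuck-at-0], N2=1, N3=1, N4=0, N5=0, N6=1, N7=0, N8=1, N9=1, N10=1 → 1 — eliminated
Only N9 stuck-at-0 reproduces the observed 0.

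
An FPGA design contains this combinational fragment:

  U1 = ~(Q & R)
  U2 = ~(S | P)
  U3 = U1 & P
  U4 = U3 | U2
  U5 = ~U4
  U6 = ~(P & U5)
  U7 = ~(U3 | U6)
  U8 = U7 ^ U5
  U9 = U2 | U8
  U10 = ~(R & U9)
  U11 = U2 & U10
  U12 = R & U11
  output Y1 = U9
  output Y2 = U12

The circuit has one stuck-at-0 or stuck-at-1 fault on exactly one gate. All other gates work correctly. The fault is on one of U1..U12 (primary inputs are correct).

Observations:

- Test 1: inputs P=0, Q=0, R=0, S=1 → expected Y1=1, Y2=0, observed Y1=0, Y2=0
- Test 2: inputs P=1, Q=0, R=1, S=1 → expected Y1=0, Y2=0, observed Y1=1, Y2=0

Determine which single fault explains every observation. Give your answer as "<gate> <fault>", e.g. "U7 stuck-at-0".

U7 stuck-at-1

Fault-free values for test 1 (P=0, Q=0, R=0, S=1): U1=1, U2=0, U3=0, U4=0, U5=1, U6=1, U7=0, U8=1, U9=1, U10=1, U11=0, U12=0, giving Y1=1, Y2=0. Observed Y1=0, Y2=0.
Test 1: faults giving observed Y1=0, Y2=0 are {U3 stuck-at-1, U4 stuck-at-1, U5 stuck-at-0, U6 stuck-at-0, U7 stuck-at-1, U8 stuck-at-0, U9 stuck-at-0}.
Test 2 (P=1, Q=0, R=1, S=1): fault-free U1=1, U2=0, U3=1, U4=1, U5=0, U6=1, U7=0, U8=0, U9=0, U10=1, U11=0, U12=0 → Y1=0, Y2=0; observed Y1=1, Y2=0. Eliminates U3 stuck-at-1, U4 stuck-at-1, U5 stuck-at-0, U6 stuck-at-0, U8 stuck-at-0, U9 stuck-at-0.
Only U7 stuck-at-1 is consistent with every test.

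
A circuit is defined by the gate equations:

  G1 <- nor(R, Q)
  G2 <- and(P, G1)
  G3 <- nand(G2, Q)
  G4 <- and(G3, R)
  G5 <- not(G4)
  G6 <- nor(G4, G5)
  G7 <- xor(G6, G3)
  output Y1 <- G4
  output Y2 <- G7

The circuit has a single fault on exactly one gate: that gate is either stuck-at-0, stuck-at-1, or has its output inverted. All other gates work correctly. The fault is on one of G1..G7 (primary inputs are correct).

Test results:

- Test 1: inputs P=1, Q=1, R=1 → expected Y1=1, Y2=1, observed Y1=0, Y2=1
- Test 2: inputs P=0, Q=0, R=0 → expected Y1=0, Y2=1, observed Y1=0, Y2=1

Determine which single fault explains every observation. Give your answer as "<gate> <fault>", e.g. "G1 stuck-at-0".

Fault-free values for test 1 (P=1, Q=1, R=1): G1=0, G2=0, G3=1, G4=1, G5=0, G6=0, G7=1, giving Y1=1, Y2=1. Observed Y1=0, Y2=1.
Test 1: faults giving observed Y1=0, Y2=1 are {G4 stuck-at-0, G4 inverted output}.
Test 2 (P=0, Q=0, R=0): fault-free G1=1, G2=0, G3=1, G4=0, G5=1, G6=0, G7=1 → Y1=0, Y2=1; observed Y1=0, Y2=1. Eliminates G4 inverted output.
Only G4 stuck-at-0 is consistent with every test.

G4 stuck-at-0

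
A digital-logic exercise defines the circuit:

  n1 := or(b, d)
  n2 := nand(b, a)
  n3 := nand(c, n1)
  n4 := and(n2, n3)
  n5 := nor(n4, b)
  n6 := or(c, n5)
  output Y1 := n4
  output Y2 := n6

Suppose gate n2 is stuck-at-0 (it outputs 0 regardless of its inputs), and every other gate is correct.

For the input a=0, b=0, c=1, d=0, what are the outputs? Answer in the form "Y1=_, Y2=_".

Y1=0, Y2=1

Propagate with n2 forced: n1=0, n2=0 [stuck-at-0], n3=1, n4=0, n5=1, n6=1.
So the outputs are Y1=0, Y2=1. (Without the fault they would be Y1=1, Y2=1.)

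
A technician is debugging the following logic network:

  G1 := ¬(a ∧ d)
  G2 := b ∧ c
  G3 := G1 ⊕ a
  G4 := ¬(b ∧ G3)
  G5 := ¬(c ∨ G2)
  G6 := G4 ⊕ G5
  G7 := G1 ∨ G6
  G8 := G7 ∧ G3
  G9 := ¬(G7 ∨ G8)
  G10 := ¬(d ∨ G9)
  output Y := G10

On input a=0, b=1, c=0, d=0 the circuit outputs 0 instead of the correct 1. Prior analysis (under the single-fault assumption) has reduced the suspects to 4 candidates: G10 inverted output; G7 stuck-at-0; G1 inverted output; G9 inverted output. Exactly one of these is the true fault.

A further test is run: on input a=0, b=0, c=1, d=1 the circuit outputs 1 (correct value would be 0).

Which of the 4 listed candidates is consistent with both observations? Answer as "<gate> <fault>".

Evaluate each candidate on input a=0, b=0, c=1, d=1:
  G10 inverted output: G1=1, G2=0, G3=1, G4=1, G5=0, G6=1, G7=1, G8=1, G9=0, G10=1 [inverted output] → 1 — matches
  G7 stuck-at-0: G1=1, G2=0, G3=1, G4=1, G5=0, G6=1, G7=0 [stuck-at-0], G8=0, G9=1, G10=0 → 0 — eliminated
  G1 inverted output: G1=0 [inverted output], G2=0, G3=0, G4=1, G5=0, G6=1, G7=1, G8=0, G9=0, G10=0 → 0 — eliminated
  G9 inverted output: G1=1, G2=0, G3=1, G4=1, G5=0, G6=1, G7=1, G8=1, G9=1 [inverted output], G10=0 → 0 — eliminated
Only G10 inverted output reproduces the observed 1.

G10 inverted output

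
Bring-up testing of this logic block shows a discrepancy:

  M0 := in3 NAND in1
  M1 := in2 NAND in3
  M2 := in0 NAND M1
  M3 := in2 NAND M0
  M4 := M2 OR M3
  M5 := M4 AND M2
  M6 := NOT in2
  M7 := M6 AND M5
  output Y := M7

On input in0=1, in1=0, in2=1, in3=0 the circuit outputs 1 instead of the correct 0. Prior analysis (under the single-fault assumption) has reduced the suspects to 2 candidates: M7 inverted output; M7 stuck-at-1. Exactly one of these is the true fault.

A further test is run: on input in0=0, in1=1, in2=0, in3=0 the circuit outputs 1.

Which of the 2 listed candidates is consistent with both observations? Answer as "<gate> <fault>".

Evaluate each candidate on input in0=0, in1=1, in2=0, in3=0:
  M7 inverted output: M0=1, M1=1, M2=1, M3=1, M4=1, M5=1, M6=1, M7=0 [inverted output] → 0 — eliminated
  M7 stuck-at-1: M0=1, M1=1, M2=1, M3=1, M4=1, M5=1, M6=1, M7=1 [stuck-at-1] → 1 — matches
Only M7 stuck-at-1 reproduces the observed 1.

M7 stuck-at-1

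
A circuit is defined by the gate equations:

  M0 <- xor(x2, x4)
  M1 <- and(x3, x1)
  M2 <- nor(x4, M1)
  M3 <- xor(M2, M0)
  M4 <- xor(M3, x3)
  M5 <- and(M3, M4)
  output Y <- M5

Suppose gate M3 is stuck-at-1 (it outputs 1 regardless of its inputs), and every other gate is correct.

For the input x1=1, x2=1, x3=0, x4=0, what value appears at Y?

1

Propagate with M3 forced: M0=1, M1=0, M2=1, M3=1 [stuck-at-1], M4=1, M5=1.
So Y = 1. (Without the fault it would be 0.)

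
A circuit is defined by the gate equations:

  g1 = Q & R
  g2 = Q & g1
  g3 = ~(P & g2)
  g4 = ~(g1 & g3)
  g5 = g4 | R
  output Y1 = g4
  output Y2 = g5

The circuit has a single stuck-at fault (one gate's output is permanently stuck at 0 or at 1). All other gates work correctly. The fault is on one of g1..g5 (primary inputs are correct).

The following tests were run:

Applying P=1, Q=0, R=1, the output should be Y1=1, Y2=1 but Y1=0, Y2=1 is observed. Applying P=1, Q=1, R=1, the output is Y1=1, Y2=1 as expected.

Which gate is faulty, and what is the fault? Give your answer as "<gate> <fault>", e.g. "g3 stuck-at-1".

g1 stuck-at-1

Fault-free values for test 1 (P=1, Q=0, R=1): g1=0, g2=0, g3=1, g4=1, g5=1, giving Y1=1, Y2=1. Observed Y1=0, Y2=1.
Test 1: faults giving observed Y1=0, Y2=1 are {g1 stuck-at-1, g4 stuck-at-0}.
Test 2 (P=1, Q=1, R=1): fault-free g1=1, g2=1, g3=0, g4=1, g5=1 → Y1=1, Y2=1; observed Y1=1, Y2=1. Eliminates g4 stuck-at-0.
Only g1 stuck-at-1 is consistent with every test.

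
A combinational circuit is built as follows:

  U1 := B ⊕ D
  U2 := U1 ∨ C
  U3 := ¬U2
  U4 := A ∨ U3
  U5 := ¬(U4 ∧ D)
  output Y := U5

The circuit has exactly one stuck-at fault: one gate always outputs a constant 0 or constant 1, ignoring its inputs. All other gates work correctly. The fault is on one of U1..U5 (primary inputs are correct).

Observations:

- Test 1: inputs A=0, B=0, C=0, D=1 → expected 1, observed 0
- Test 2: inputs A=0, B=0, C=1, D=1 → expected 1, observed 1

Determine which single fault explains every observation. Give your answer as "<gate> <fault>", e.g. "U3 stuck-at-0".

U1 stuck-at-0

Fault-free values for test 1 (A=0, B=0, C=0, D=1): U1=1, U2=1, U3=0, U4=0, U5=1, giving Y=1. Observed 0.
Test 1: faults giving observed 0 are {U1 stuck-at-0, U2 stuck-at-0, U3 stuck-at-1, U4 stuck-at-1, U5 stuck-at-0}.
Test 2 (A=0, B=0, C=1, D=1): fault-free U1=1, U2=1, U3=0, U4=0, U5=1 → 1; observed 1. Eliminates U2 stuck-at-0, U3 stuck-at-1, U4 stuck-at-1, U5 stuck-at-0.
Only U1 stuck-at-0 is consistent with every test.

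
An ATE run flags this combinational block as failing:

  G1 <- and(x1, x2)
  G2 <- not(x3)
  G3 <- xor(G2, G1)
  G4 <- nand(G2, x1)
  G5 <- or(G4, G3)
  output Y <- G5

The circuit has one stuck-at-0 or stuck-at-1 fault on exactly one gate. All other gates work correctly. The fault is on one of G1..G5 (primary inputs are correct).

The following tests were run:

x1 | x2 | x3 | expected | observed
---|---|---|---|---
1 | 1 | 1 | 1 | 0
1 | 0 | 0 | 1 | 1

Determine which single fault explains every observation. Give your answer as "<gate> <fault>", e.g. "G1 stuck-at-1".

Fault-free values for test 1 (x1=1, x2=1, x3=1): G1=1, G2=0, G3=1, G4=1, G5=1, giving Y=1. Observed 0.
Test 1: faults giving observed 0 are {G2 stuck-at-1, G5 stuck-at-0}.
Test 2 (x1=1, x2=0, x3=0): fault-free G1=0, G2=1, G3=1, G4=0, G5=1 → 1; observed 1. Eliminates G5 stuck-at-0.
Only G2 stuck-at-1 is consistent with every test.

G2 stuck-at-1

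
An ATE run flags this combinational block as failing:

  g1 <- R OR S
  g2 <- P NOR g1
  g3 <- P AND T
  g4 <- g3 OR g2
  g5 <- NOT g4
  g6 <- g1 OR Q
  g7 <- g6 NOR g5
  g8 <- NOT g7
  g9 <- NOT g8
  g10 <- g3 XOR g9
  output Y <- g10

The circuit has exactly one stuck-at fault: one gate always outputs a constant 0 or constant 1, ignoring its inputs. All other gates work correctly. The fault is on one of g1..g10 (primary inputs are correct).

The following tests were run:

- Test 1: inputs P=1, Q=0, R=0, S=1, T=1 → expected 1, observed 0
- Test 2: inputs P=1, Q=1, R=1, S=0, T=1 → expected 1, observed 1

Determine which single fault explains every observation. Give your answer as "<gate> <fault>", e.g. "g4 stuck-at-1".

Fault-free values for test 1 (P=1, Q=0, R=0, S=1, T=1): g1=1, g2=0, g3=1, g4=1, g5=0, g6=1, g7=0, g8=1, g9=0, g10=1, giving Y=1. Observed 0.
Test 1: faults giving observed 0 are {g1 stuck-at-0, g3 stuck-at-0, g6 stuck-at-0, g7 stuck-at-1, g8 stuck-at-0, g9 stuck-at-1, g10 stuck-at-0}.
Test 2 (P=1, Q=1, R=1, S=0, T=1): fault-free g1=1, g2=0, g3=1, g4=1, g5=0, g6=1, g7=0, g8=1, g9=0, g10=1 → 1; observed 1. Eliminates g3 stuck-at-0, g6 stuck-at-0, g7 stuck-at-1, g8 stuck-at-0, g9 stuck-at-1, g10 stuck-at-0.
Only g1 stuck-at-0 is consistent with every test.

g1 stuck-at-0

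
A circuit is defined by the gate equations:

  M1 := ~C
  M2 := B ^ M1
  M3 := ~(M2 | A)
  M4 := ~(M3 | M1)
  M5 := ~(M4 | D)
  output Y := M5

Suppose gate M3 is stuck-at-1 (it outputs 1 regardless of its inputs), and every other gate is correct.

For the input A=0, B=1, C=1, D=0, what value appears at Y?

Propagate with M3 forced: M1=0, M2=1, M3=1 [stuck-at-1], M4=0, M5=1.
So Y = 1. (Without the fault it would be 0.)

1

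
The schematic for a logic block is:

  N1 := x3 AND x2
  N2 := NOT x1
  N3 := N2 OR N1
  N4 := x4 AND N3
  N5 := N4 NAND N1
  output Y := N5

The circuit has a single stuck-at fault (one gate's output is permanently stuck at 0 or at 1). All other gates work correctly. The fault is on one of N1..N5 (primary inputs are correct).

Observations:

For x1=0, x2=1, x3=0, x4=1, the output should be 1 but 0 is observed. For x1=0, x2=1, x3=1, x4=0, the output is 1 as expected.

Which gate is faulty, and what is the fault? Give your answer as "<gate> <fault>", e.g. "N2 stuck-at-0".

Fault-free values for test 1 (x1=0, x2=1, x3=0, x4=1): N1=0, N2=1, N3=1, N4=1, N5=1, giving Y=1. Observed 0.
Test 1: faults giving observed 0 are {N1 stuck-at-1, N5 stuck-at-0}.
Test 2 (x1=0, x2=1, x3=1, x4=0): fault-free N1=1, N2=1, N3=1, N4=0, N5=1 → 1; observed 1. Eliminates N5 stuck-at-0.
Only N1 stuck-at-1 is consistent with every test.

N1 stuck-at-1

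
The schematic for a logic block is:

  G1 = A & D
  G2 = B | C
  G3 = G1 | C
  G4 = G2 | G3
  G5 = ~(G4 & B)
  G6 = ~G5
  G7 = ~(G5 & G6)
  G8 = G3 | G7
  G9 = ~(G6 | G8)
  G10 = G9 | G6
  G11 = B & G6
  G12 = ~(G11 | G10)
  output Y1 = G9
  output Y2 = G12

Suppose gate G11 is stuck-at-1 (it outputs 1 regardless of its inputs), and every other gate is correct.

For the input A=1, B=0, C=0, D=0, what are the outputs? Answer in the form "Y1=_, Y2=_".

Y1=0, Y2=0

Propagate with G11 forced: G1=0, G2=0, G3=0, G4=0, G5=1, G6=0, G7=1, G8=1, G9=0, G10=0, G11=1 [stuck-at-1], G12=0.
So the outputs are Y1=0, Y2=0. (Without the fault they would be Y1=0, Y2=1.)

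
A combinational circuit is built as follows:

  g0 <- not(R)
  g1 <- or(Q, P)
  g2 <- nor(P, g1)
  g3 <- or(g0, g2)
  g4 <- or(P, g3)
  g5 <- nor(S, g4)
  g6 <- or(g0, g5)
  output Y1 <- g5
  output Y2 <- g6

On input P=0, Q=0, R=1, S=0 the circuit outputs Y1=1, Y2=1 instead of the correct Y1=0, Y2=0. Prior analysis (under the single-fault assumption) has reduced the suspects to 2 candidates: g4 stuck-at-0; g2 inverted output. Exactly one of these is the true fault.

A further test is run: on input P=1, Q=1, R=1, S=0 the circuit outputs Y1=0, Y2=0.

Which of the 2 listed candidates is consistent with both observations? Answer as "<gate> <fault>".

g2 inverted output

Evaluate each candidate on input P=1, Q=1, R=1, S=0:
  g4 stuck-at-0: g0=0, g1=1, g2=0, g3=0, g4=0 [stuck-at-0], g5=1, g6=1 → Y1=1, Y2=1 — eliminated
  g2 inverted output: g0=0, g1=1, g2=1 [inverted output], g3=1, g4=1, g5=0, g6=0 → Y1=0, Y2=0 — matches
Only g2 inverted output reproduces the observed Y1=0, Y2=0.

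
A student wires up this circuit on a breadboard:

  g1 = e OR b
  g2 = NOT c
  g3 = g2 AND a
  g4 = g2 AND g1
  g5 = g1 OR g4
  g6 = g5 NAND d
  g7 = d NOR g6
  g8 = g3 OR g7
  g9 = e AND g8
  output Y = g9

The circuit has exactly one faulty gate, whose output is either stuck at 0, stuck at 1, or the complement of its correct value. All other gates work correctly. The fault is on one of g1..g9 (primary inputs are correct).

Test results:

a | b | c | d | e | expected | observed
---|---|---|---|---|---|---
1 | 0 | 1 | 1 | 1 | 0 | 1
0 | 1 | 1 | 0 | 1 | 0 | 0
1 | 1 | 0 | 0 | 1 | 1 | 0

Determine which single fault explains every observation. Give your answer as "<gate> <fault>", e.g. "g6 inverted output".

Fault-free values for test 1 (a=1, b=0, c=1, d=1, e=1): g1=1, g2=0, g3=0, g4=0, g5=1, g6=0, g7=0, g8=0, g9=0, giving Y=0. Observed 1.
Test 1: faults giving observed 1 are {g2 stuck-at-1, g2 inverted output, g3 stuck-at-1, g3 inverted output, g7 stuck-at-1, g7 inverted output, g8 stuck-at-1, g8 inverted output, g9 stuck-at-1, g9 inverted output}.
Test 2 (a=0, b=1, c=1, d=0, e=1): fault-free g1=1, g2=0, g3=0, g4=0, g5=1, g6=1, g7=0, g8=0, g9=0 → 0; observed 0. Eliminates g3 stuck-at-1, g3 inverted output, g7 stuck-at-1, g7 inverted output, g8 stuck-at-1, g8 inverted output, g9 stuck-at-1, g9 inverted output.
Test 3 (a=1, b=1, c=0, d=0, e=1): fault-free g1=1, g2=1, g3=1, g4=1, g5=1, g6=1, g7=0, g8=1, g9=1 → 1; observed 0. Eliminates g2 stuck-at-1.
Only g2 inverted output is consistent with every test.

g2 inverted output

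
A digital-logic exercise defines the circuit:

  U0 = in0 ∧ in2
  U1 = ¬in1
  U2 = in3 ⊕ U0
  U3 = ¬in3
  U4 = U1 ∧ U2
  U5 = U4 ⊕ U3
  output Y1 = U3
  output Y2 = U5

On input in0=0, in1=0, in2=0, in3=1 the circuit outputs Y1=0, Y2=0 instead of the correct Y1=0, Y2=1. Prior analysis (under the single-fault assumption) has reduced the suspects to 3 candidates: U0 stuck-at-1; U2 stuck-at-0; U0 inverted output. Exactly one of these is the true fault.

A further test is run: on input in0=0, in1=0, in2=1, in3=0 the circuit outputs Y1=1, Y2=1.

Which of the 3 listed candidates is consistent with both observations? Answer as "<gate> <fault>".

Evaluate each candidate on input in0=0, in1=0, in2=1, in3=0:
  U0 stuck-at-1: U0=1 [stuck-at-1], U1=1, U2=1, U3=1, U4=1, U5=0 → Y1=1, Y2=0 — eliminated
  U2 stuck-at-0: U0=0, U1=1, U2=0 [stuck-at-0], U3=1, U4=0, U5=1 → Y1=1, Y2=1 — matches
  U0 inverted output: U0=1 [inverted output], U1=1, U2=1, U3=1, U4=1, U5=0 → Y1=1, Y2=0 — eliminated
Only U2 stuck-at-0 reproduces the observed Y1=1, Y2=1.

U2 stuck-at-0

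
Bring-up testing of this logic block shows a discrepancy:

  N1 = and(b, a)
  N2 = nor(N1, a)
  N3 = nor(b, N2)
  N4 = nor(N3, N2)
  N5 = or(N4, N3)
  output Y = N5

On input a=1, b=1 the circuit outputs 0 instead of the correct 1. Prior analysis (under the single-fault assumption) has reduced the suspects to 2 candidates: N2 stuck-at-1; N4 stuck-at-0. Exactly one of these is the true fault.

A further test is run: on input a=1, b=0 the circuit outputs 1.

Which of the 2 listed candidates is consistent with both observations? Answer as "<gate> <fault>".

N4 stuck-at-0

Evaluate each candidate on input a=1, b=0:
  N2 stuck-at-1: N1=0, N2=1 [stuck-at-1], N3=0, N4=0, N5=0 → 0 — eliminated
  N4 stuck-at-0: N1=0, N2=0, N3=1, N4=0 [stuck-at-0], N5=1 → 1 — matches
Only N4 stuck-at-0 reproduces the observed 1.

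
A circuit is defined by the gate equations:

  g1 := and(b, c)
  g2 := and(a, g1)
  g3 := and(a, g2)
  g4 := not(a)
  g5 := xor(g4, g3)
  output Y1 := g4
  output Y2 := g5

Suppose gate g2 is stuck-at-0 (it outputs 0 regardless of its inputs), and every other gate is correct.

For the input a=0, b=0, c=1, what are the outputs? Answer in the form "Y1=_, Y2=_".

Y1=1, Y2=1

Propagate with g2 forced: g1=0, g2=0 [stuck-at-0], g3=0, g4=1, g5=1.
So the outputs are Y1=1, Y2=1. (Same as the fault-free value — the fault is masked on this input.)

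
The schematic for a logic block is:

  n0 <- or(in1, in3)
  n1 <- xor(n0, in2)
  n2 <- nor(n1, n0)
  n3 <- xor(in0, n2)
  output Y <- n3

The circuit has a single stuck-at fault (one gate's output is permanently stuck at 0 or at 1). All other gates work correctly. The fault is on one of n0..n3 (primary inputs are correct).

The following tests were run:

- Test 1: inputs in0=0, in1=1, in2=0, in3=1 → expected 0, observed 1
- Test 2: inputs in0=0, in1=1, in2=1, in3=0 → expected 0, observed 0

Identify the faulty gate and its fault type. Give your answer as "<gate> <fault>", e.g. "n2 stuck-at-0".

n0 stuck-at-0

Fault-free values for test 1 (in0=0, in1=1, in2=0, in3=1): n0=1, n1=1, n2=0, n3=0, giving Y=0. Observed 1.
Test 1: faults giving observed 1 are {n0 stuck-at-0, n2 stuck-at-1, n3 stuck-at-1}.
Test 2 (in0=0, in1=1, in2=1, in3=0): fault-free n0=1, n1=0, n2=0, n3=0 → 0; observed 0. Eliminates n2 stuck-at-1, n3 stuck-at-1.
Only n0 stuck-at-0 is consistent with every test.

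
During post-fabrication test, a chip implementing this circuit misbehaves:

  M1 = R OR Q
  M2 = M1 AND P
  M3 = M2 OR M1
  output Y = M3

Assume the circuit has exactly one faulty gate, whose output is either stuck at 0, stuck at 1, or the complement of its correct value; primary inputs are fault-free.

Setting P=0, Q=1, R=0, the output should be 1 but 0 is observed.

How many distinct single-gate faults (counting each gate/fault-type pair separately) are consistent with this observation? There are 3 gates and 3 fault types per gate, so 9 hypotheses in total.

Fault-free: M1=1, M2=0, M3=1 → 1. Observed 0.
  M1 stuck-at-0: output 0 ✓
  M1 stuck-at-1: output 1 ✗
  M1 inverted output: output 0 ✓
  M2 stuck-at-0: output 1 ✗
  M2 stuck-at-1: output 1 ✗
  M2 inverted output: output 1 ✗
  M3 stuck-at-0: output 0 ✓
  M3 stuck-at-1: output 1 ✗
  M3 inverted output: output 0 ✓
Consistent faults: {M1 stuck-at-0, M1 inverted output, M3 stuck-at-0, M3 inverted output} — 4 in all.

4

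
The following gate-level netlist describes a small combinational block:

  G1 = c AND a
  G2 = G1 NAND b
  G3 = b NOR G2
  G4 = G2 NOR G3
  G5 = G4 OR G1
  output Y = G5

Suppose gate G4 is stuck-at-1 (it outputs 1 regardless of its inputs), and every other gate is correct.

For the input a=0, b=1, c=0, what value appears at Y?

Propagate with G4 forced: G1=0, G2=1, G3=0, G4=1 [stuck-at-1], G5=1.
So Y = 1. (Without the fault it would be 0.)

1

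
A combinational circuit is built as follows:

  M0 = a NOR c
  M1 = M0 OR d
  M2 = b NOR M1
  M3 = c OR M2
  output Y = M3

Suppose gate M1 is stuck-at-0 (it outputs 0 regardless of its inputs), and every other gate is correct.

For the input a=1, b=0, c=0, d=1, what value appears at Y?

1

Propagate with M1 forced: M0=0, M1=0 [stuck-at-0], M2=1, M3=1.
So Y = 1. (Without the fault it would be 0.)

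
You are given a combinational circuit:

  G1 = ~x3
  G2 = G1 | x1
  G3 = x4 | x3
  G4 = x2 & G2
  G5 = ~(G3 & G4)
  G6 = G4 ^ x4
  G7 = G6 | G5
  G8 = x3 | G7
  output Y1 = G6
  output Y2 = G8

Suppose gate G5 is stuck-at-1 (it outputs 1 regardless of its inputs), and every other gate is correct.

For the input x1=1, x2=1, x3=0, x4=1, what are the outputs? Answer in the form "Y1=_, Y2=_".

Y1=0, Y2=1

Propagate with G5 forced: G1=1, G2=1, G3=1, G4=1, G5=1 [stuck-at-1], G6=0, G7=1, G8=1.
So the outputs are Y1=0, Y2=1. (Without the fault they would be Y1=0, Y2=0.)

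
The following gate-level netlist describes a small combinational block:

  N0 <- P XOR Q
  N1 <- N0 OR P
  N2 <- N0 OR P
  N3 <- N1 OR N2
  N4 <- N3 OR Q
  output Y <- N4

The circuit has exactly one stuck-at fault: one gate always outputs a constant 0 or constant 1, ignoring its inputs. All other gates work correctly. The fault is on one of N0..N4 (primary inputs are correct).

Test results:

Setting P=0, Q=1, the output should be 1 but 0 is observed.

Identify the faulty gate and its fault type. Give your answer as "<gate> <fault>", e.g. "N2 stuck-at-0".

Fault-free values for test 1 (P=0, Q=1): N0=1, N1=1, N2=1, N3=1, N4=1, giving Y=1. Observed 0.
Test 1: faults giving observed 0 are {N4 stuck-at-0}.
Only N4 stuck-at-0 is consistent with every test.

N4 stuck-at-0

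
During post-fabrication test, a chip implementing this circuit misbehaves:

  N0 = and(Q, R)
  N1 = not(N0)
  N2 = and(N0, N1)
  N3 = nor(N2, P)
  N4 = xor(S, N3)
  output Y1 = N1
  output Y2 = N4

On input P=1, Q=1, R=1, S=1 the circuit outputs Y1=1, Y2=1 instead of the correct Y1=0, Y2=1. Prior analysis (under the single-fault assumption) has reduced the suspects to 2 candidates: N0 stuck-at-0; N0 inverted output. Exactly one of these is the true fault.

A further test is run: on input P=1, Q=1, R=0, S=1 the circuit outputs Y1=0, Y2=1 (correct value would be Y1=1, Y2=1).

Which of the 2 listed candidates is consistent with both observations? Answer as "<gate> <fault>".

Evaluate each candidate on input P=1, Q=1, R=0, S=1:
  N0 stuck-at-0: N0=0 [stuck-at-0], N1=1, N2=0, N3=0, N4=1 → Y1=1, Y2=1 — eliminated
  N0 inverted output: N0=1 [inverted output], N1=0, N2=0, N3=0, N4=1 → Y1=0, Y2=1 — matches
Only N0 inverted output reproduces the observed Y1=0, Y2=1.

N0 inverted output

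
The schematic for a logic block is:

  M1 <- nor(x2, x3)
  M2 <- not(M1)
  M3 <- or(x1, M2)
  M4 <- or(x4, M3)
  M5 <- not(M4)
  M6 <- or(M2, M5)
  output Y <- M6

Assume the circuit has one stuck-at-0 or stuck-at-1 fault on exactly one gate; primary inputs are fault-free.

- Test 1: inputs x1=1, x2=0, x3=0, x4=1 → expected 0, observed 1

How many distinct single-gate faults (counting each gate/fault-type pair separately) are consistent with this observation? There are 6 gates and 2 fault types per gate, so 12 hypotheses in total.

Fault-free: M1=1, M2=0, M3=1, M4=1, M5=0, M6=0 → 0. Observed 1.
  M1 stuck-at-0: output 1 ✓
  M1 stuck-at-1: output 0 ✗
  M2 stuck-at-0: output 0 ✗
  M2 stuck-at-1: output 1 ✓
  M3 stuck-at-0: output 0 ✗
  M3 stuck-at-1: output 0 ✗
  M4 stuck-at-0: output 1 ✓
  M4 stuck-at-1: output 0 ✗
  M5 stuck-at-0: output 0 ✗
  M5 stuck-at-1: output 1 ✓
  M6 stuck-at-0: output 0 ✗
  M6 stuck-at-1: output 1 ✓
Consistent faults: {M1 stuck-at-0, M2 stuck-at-1, M4 stuck-at-0, M5 stuck-at-1, M6 stuck-at-1} — 5 in all.

5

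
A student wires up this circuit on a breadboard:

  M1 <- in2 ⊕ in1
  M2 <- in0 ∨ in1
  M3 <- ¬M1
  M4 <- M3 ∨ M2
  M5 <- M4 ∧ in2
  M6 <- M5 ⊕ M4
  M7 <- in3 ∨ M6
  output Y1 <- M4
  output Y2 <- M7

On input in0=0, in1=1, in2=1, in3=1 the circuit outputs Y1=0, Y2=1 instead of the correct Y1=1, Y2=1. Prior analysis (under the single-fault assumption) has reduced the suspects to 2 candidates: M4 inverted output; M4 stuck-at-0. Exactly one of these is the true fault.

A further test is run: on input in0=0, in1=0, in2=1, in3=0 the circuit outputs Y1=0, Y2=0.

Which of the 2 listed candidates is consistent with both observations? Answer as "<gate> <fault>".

M4 stuck-at-0

Evaluate each candidate on input in0=0, in1=0, in2=1, in3=0:
  M4 inverted output: M1=1, M2=0, M3=0, M4=1 [inverted output], M5=1, M6=0, M7=0 → Y1=1, Y2=0 — eliminated
  M4 stuck-at-0: M1=1, M2=0, M3=0, M4=0 [stuck-at-0], M5=0, M6=0, M7=0 → Y1=0, Y2=0 — matches
Only M4 stuck-at-0 reproduces the observed Y1=0, Y2=0.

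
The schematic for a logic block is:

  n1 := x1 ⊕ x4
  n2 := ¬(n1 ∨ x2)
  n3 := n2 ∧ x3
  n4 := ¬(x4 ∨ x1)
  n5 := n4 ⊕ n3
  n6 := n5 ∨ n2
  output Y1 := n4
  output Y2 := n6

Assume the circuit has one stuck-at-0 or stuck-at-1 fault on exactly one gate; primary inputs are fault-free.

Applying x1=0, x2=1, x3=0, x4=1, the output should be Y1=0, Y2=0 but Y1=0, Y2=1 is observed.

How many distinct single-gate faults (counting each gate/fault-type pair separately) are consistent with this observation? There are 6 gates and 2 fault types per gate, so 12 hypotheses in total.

4

Fault-free: n1=1, n2=0, n3=0, n4=0, n5=0, n6=0 → Y1=0, Y2=0. Observed Y1=0, Y2=1.
  n1 stuck-at-0: output Y1=0, Y2=0 ✗
  n1 stuck-at-1: output Y1=0, Y2=0 ✗
  n2 stuck-at-0: output Y1=0, Y2=0 ✗
  n2 stuck-at-1: output Y1=0, Y2=1 ✓
  n3 stuck-at-0: output Y1=0, Y2=0 ✗
  n3 stuck-at-1: output Y1=0, Y2=1 ✓
  n4 stuck-at-0: output Y1=0, Y2=0 ✗
  n4 stuck-at-1: output Y1=1, Y2=1 ✗
  n5 stuck-at-0: output Y1=0, Y2=0 ✗
  n5 stuck-at-1: output Y1=0, Y2=1 ✓
  n6 stuck-at-0: output Y1=0, Y2=0 ✗
  n6 stuck-at-1: output Y1=0, Y2=1 ✓
Consistent faults: {n2 stuck-at-1, n3 stuck-at-1, n5 stuck-at-1, n6 stuck-at-1} — 4 in all.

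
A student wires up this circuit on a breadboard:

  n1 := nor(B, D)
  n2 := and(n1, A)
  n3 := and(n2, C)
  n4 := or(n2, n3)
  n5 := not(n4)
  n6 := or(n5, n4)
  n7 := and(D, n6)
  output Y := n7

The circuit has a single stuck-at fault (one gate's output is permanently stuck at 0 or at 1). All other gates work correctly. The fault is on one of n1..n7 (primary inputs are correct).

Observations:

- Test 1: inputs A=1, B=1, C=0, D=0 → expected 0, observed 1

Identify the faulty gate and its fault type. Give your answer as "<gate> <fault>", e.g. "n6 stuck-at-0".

n7 stuck-at-1

Fault-free values for test 1 (A=1, B=1, C=0, D=0): n1=0, n2=0, n3=0, n4=0, n5=1, n6=1, n7=0, giving Y=0. Observed 1.
Test 1: faults giving observed 1 are {n7 stuck-at-1}.
Only n7 stuck-at-1 is consistent with every test.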